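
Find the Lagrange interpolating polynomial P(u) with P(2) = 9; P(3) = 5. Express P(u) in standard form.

Build the Lagrange basis polynomials:
L_0(u) = (u - 3) / [-1] = -u + 3
L_1(u) = (u - 2) / [1] = u - 2
P(u) = 9·L_0 + 5·L_1
  9·L_0(u) = -9u + 27
  5·L_1(u) = 5u - 10
Adding term by term: -4u + 17

P(u) = -4u + 17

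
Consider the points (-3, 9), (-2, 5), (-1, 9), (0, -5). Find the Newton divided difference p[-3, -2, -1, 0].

p[-3,-2] = (5 - 9) / (-2 - (-3)) = -4
p[-2,-1] = (9 - 5) / (-1 - (-2)) = 4
p[-1,0] = (-5 - 9) / (0 - (-1)) = -14
p[-3,-2,-1] = (4 - (-4)) / (-1 - (-3)) = 4
p[-2,-1,0] = (-14 - 4) / (0 - (-2)) = -9
p[-3,-2,-1,0] = (-9 - 4) / (0 - (-3)) = -13/3

-13/3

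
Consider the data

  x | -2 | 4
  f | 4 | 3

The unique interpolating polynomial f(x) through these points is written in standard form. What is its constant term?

11/3

L_0(x) = (x - 4) / [-6] = -(1/6)x + 2/3
L_1(x) = (x + 2) / [6] = (1/6)x + 1/3
f(x) = 4·L_0 + 3·L_1
Only the constant term is needed; take it from each L_i and combine:
4·(2/3) + 3·(1/3) = 11/3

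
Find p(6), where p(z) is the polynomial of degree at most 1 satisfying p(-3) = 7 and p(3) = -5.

Evaluate each Lagrange basis at z = 6:
L_0(6) = (3)/[(-6)] = -1/2
L_1(6) = (9)/[(6)] = 3/2
Sum: 7·(-1/2) + (-5)·(3/2) = -11

-11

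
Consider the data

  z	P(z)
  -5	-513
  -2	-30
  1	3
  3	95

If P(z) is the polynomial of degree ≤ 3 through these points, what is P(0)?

2

Evaluate each Lagrange basis at z = 0:
L_0(0) = (2)·(-1)·(-3)/[(-3)·(-6)·(-8)] = -1/24
L_1(0) = (5)·(-1)·(-3)/[(3)·(-3)·(-5)] = 1/3
L_2(0) = (5)·(2)·(-3)/[(6)·(3)·(-2)] = 5/6
L_3(0) = (5)·(2)·(-1)/[(8)·(5)·(2)] = -1/8
Sum: (-513)·(-1/24) + (-30)·(1/3) + 3·(5/6) + 95·(-1/8) = 2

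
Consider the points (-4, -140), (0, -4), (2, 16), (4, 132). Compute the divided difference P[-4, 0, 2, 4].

2

P[-4,0] = (-4 - (-140)) / (0 - (-4)) = 34
P[0,2] = (16 - (-4)) / (2 - 0) = 10
P[2,4] = (132 - 16) / (4 - 2) = 58
P[-4,0,2] = (10 - 34) / (2 - (-4)) = -4
P[0,2,4] = (58 - 10) / (4 - 0) = 12
P[-4,0,2,4] = (12 - (-4)) / (4 - (-4)) = 2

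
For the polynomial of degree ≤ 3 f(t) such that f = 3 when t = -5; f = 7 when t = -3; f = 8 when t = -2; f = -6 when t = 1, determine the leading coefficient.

-13/72

The leading coefficient equals the top divided difference f[-5,-3,-2,1].
f[-5,-3] = (7 - 3) / (-3 - (-5)) = 2
f[-3,-2] = (8 - 7) / (-2 - (-3)) = 1
f[-2,1] = (-6 - 8) / (1 - (-2)) = -14/3
f[-5,-3,-2] = (1 - 2) / (-2 - (-5)) = -1/3
f[-3,-2,1] = (-14/3 - 1) / (1 - (-3)) = -17/12
f[-5,-3,-2,1] = (-17/12 - (-1/3)) / (1 - (-5)) = -13/72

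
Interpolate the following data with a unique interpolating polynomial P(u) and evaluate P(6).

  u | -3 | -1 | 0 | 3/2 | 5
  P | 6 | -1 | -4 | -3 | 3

-471/40

Evaluate each Lagrange basis at u = 6:
L_0(6) = (7)·(6)·(9/2)·(1)/[(-2)·(-3)·(-9/2)·(-8)] = 7/8
L_1(6) = (9)·(6)·(9/2)·(1)/[(2)·(-1)·(-5/2)·(-6)] = -81/10
L_2(6) = (9)·(7)·(9/2)·(1)/[(3)·(1)·(-3/2)·(-5)] = 63/5
L_3(6) = (9)·(7)·(6)·(1)/[(9/2)·(5/2)·(3/2)·(-7/2)] = -32/5
L_4(6) = (9)·(7)·(6)·(9/2)/[(8)·(6)·(5)·(7/2)] = 81/40
Sum: 6·(7/8) + (-1)·(-81/10) + (-4)·(63/5) + (-3)·(-32/5) + 3·(81/40) = -471/40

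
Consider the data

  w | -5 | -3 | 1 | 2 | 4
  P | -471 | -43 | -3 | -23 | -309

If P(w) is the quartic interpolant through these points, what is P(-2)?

L_0(-2) = (1)·(-3)·(-4)·(-6)/[(-2)·(-6)·(-7)·(-9)] = -2/21
L_1(-2) = (3)·(-3)·(-4)·(-6)/[(2)·(-4)·(-5)·(-7)] = 27/35
L_2(-2) = (3)·(1)·(-4)·(-6)/[(6)·(4)·(-1)·(-3)] = 1
L_3(-2) = (3)·(1)·(-3)·(-6)/[(7)·(5)·(1)·(-2)] = -27/35
L_4(-2) = (3)·(1)·(-3)·(-4)/[(9)·(7)·(3)·(2)] = 2/21
Sum: (-471)·(-2/21) + (-43)·(27/35) + (-3)·(1) + (-23)·(-27/35) + (-309)·(2/21) = -3

-3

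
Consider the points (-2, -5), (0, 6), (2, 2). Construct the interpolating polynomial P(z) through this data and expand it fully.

P(z) = -(15/8)z^2 + (7/4)z + 6

L_0(z) = z(z - 2) / [8] = (1/8)z^2 - (1/4)z
L_1(z) = (z + 2)(z - 2) / [-4] = -(1/4)z^2 + 1
L_2(z) = (z + 2)z / [8] = (1/8)z^2 + (1/4)z
P(z) = (-5)·L_0 + 6·L_1 + 2·L_2
  (-5)·L_0(z) = -(5/8)z^2 + (5/4)z
  6·L_1(z) = -(3/2)z^2 + 6
  2·L_2(z) = (1/4)z^2 + (1/2)z
Adding term by term: -(15/8)z^2 + (7/4)z + 6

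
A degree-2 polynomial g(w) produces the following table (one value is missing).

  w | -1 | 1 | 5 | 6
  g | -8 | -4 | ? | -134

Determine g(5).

The 3 known values determine g uniquely (degree ≤ 2).
Evaluate each Lagrange basis at w = 5:
L_0(5) = (4)·(-1)/[(-2)·(-7)] = -2/7
L_1(5) = (6)·(-1)/[(2)·(-5)] = 3/5
L_2(5) = (6)·(4)/[(7)·(5)] = 24/35
Sum: (-8)·(-2/7) + (-4)·(3/5) + (-134)·(24/35) = -92

-92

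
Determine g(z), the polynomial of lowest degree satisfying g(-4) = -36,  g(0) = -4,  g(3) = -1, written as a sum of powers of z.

g(z) = -z^2 + 4z - 4

Build the Lagrange basis polynomials:
L_0(z) = z(z - 3) / [28] = (1/28)z^2 - (3/28)z
L_1(z) = (z + 4)(z - 3) / [-12] = -(1/12)z^2 - (1/12)z + 1
L_2(z) = (z + 4)z / [21] = (1/21)z^2 + (4/21)z
g(z) = (-36)·L_0 + (-4)·L_1 + (-1)·L_2
  (-36)·L_0(z) = -(9/7)z^2 + (27/7)z
  (-4)·L_1(z) = (1/3)z^2 + (1/3)z - 4
  (-1)·L_2(z) = -(1/21)z^2 - (4/21)z
Adding term by term: -z^2 + 4z - 4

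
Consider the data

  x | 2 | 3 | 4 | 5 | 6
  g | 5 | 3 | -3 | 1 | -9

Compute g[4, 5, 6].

-7

g[4,5] = (1 - (-3)) / (5 - 4) = 4
g[5,6] = (-9 - 1) / (6 - 5) = -10
g[4,5,6] = (-10 - 4) / (6 - 4) = -7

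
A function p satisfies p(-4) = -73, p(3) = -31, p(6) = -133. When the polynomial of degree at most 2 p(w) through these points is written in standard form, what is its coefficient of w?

2

Build the Lagrange basis polynomials:
L_0(w) = (w - 3)(w - 6) / [70] = (1/70)w^2 - (9/70)w + 9/35
L_1(w) = (w + 4)(w - 6) / [-21] = -(1/21)w^2 + (2/21)w + 8/7
L_2(w) = (w + 4)(w - 3) / [30] = (1/30)w^2 + (1/30)w - 2/5
p(w) = (-73)·L_0 + (-31)·L_1 + (-133)·L_2
Only the coefficient of w is needed; take it from each L_i and combine:
(-73)·(-9/70) + (-31)·(2/21) + (-133)·(1/30) = 2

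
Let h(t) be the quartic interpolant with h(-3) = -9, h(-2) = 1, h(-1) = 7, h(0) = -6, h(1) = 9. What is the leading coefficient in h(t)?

31/12

The leading coefficient equals the top divided difference h[-3,-2,-1,0,1].
h[-3,-2] = (1 - (-9)) / (-2 - (-3)) = 10
h[-2,-1] = (7 - 1) / (-1 - (-2)) = 6
h[-1,0] = (-6 - 7) / (0 - (-1)) = -13
h[0,1] = (9 - (-6)) / (1 - 0) = 15
h[-3,-2,-1] = (6 - 10) / (-1 - (-3)) = -2
h[-2,-1,0] = (-13 - 6) / (0 - (-2)) = -19/2
h[-1,0,1] = (15 - (-13)) / (1 - (-1)) = 14
h[-3,-2,-1,0] = (-19/2 - (-2)) / (0 - (-3)) = -5/2
h[-2,-1,0,1] = (14 - (-19/2)) / (1 - (-2)) = 47/6
h[-3,-2,-1,0,1] = (47/6 - (-5/2)) / (1 - (-3)) = 31/12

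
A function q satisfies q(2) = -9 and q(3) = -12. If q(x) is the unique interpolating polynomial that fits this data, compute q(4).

-15

Evaluate each Lagrange basis at x = 4:
L_0(4) = (1)/[(-1)] = -1
L_1(4) = (2)/[(1)] = 2
Sum: (-9)·(-1) + (-12)·(2) = -15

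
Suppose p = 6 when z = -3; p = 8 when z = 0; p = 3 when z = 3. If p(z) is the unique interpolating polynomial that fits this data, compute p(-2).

Evaluate each Lagrange basis at z = -2:
L_0(-2) = (-2)·(-5)/[(-3)·(-6)] = 5/9
L_1(-2) = (1)·(-5)/[(3)·(-3)] = 5/9
L_2(-2) = (1)·(-2)/[(6)·(3)] = -1/9
Sum: 6·(5/9) + 8·(5/9) + 3·(-1/9) = 67/9

67/9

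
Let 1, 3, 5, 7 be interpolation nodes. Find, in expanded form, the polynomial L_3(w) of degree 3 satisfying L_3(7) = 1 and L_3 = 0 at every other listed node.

L_3(w) = (1/48)w^3 - (3/16)w^2 + (23/48)w - 5/16

L_3(w) = (w - 1)(w - 3)(w - 5) / [(6)·(4)·(2)]
       = (w^3 - 9w^2 + 23w - 15) / (48)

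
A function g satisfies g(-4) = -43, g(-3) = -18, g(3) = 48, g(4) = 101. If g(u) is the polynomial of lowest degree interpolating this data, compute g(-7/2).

-227/8

Using Newton's divided-difference form:
g[-4,-3] = (-18 - (-43)) / (-3 - (-4)) = 25
g[-3,3] = (48 - (-18)) / (3 - (-3)) = 11
g[3,4] = (101 - 48) / (4 - 3) = 53
g[-4,-3,3] = (11 - 25) / (3 - (-4)) = -2
g[-3,3,4] = (53 - 11) / (4 - (-3)) = 6
g[-4,-3,3,4] = (6 - (-2)) / (4 - (-4)) = 1
g(-7/2) = -43 + 25·(1/2) + (-2)·(1/2)·(-1/2) + 1·(1/2)·(-1/2)·(-13/2) = -227/8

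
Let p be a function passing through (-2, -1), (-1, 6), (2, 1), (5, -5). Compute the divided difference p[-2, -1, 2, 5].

19/63

p[-2,-1] = (6 - (-1)) / (-1 - (-2)) = 7
p[-1,2] = (1 - 6) / (2 - (-1)) = -5/3
p[2,5] = (-5 - 1) / (5 - 2) = -2
p[-2,-1,2] = (-5/3 - 7) / (2 - (-2)) = -13/6
p[-1,2,5] = (-2 - (-5/3)) / (5 - (-1)) = -1/18
p[-2,-1,2,5] = (-1/18 - (-13/6)) / (5 - (-2)) = 19/63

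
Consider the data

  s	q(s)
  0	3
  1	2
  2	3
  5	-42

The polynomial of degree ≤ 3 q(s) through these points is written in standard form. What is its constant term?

3

Build the Lagrange basis polynomials:
L_0(s) = (s - 1)(s - 2)(s - 5) / [-10] = -(1/10)s^3 + (4/5)s^2 - (17/10)s + 1
L_1(s) = s(s - 2)(s - 5) / [4] = (1/4)s^3 - (7/4)s^2 + (5/2)s
L_2(s) = s(s - 1)(s - 5) / [-6] = -(1/6)s^3 + s^2 - (5/6)s
L_3(s) = s(s - 1)(s - 2) / [60] = (1/60)s^3 - (1/20)s^2 + (1/30)s
q(s) = 3·L_0 + 2·L_1 + 3·L_2 + (-42)·L_3
Only the constant term is needed; take it from each L_i and combine:
3·(1) + 2·(0) + 3·(0) + (-42)·(0) = 3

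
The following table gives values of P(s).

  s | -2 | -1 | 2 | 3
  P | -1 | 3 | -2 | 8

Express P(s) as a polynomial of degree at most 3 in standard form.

Newton's divided differences:
P[-2,-1] = (3 - (-1)) / (-1 - (-2)) = 4
P[-1,2] = (-2 - 3) / (2 - (-1)) = -5/3
P[2,3] = (8 - (-2)) / (3 - 2) = 10
P[-2,-1,2] = (-5/3 - 4) / (2 - (-2)) = -17/12
P[-1,2,3] = (10 - (-5/3)) / (3 - (-1)) = 35/12
P[-2,-1,2,3] = (35/12 - (-17/12)) / (3 - (-2)) = 13/15
P(s) = -1 + 4·(s + 2) + (-17/12)·(s + 2)(s + 1) + (13/15)·(s + 2)(s + 1)(s - 2)
Expanding: P(s) = (13/15)s^3 - (11/20)s^2 - (223/60)s + 7/10

P(s) = (13/15)s^3 - (11/20)s^2 - (223/60)s + 7/10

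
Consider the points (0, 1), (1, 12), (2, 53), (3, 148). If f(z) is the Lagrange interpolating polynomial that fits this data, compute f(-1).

-4

L_0(-1) = (-2)·(-3)·(-4)/[(-1)·(-2)·(-3)] = 4
L_1(-1) = (-1)·(-3)·(-4)/[(1)·(-1)·(-2)] = -6
L_2(-1) = (-1)·(-2)·(-4)/[(2)·(1)·(-1)] = 4
L_3(-1) = (-1)·(-2)·(-3)/[(3)·(2)·(1)] = -1
Sum: 1·(4) + 12·(-6) + 53·(4) + 148·(-1) = -4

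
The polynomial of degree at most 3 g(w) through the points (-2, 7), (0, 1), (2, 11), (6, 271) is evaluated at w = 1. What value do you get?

L_0(1) = (1)·(-1)·(-5)/[(-2)·(-4)·(-8)] = -5/64
L_1(1) = (3)·(-1)·(-5)/[(2)·(-2)·(-6)] = 5/8
L_2(1) = (3)·(1)·(-5)/[(4)·(2)·(-4)] = 15/32
L_3(1) = (3)·(1)·(-1)/[(8)·(6)·(4)] = -1/64
Sum: 7·(-5/64) + 1·(5/8) + 11·(15/32) + 271·(-1/64) = 1

1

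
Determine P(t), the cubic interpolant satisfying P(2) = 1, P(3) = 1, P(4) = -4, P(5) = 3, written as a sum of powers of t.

P(t) = (17/6)t^3 - 28t^2 + (517/6)t - 82

L_0(t) = (t - 3)(t - 4)(t - 5) / [-6] = -(1/6)t^3 + 2t^2 - (47/6)t + 10
L_1(t) = (t - 2)(t - 4)(t - 5) / [2] = (1/2)t^3 - (11/2)t^2 + 19t - 20
L_2(t) = (t - 2)(t - 3)(t - 5) / [-2] = -(1/2)t^3 + 5t^2 - (31/2)t + 15
L_3(t) = (t - 2)(t - 3)(t - 4) / [6] = (1/6)t^3 - (3/2)t^2 + (13/3)t - 4
P(t) = 1·L_0 + 1·L_1 + (-4)·L_2 + 3·L_3
  1·L_0(t) = -(1/6)t^3 + 2t^2 - (47/6)t + 10
  1·L_1(t) = (1/2)t^3 - (11/2)t^2 + 19t - 20
  (-4)·L_2(t) = 2t^3 - 20t^2 + 62t - 60
  3·L_3(t) = (1/2)t^3 - (9/2)t^2 + 13t - 12
Adding term by term: (17/6)t^3 - 28t^2 + (517/6)t - 82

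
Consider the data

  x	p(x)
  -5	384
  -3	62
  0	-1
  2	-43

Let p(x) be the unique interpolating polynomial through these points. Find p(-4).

179

Evaluate each Lagrange basis at x = -4:
L_0(-4) = (-1)·(-4)·(-6)/[(-2)·(-5)·(-7)] = 12/35
L_1(-4) = (1)·(-4)·(-6)/[(2)·(-3)·(-5)] = 4/5
L_2(-4) = (1)·(-1)·(-6)/[(5)·(3)·(-2)] = -1/5
L_3(-4) = (1)·(-1)·(-4)/[(7)·(5)·(2)] = 2/35
Sum: 384·(12/35) + 62·(4/5) + (-1)·(-1/5) + (-43)·(2/35) = 179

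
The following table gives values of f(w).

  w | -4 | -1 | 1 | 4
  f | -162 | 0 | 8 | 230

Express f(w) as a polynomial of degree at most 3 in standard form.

f(w) = 3w^3 + 2w^2 + w + 2

Build the Lagrange basis polynomials:
L_0(w) = (w + 1)(w - 1)(w - 4) / [-120] = -(1/120)w^3 + (1/30)w^2 + (1/120)w - 1/30
L_1(w) = (w + 4)(w - 1)(w - 4) / [30] = (1/30)w^3 - (1/30)w^2 - (8/15)w + 8/15
L_2(w) = (w + 4)(w + 1)(w - 4) / [-30] = -(1/30)w^3 - (1/30)w^2 + (8/15)w + 8/15
L_3(w) = (w + 4)(w + 1)(w - 1) / [120] = (1/120)w^3 + (1/30)w^2 - (1/120)w - 1/30
f(w) = (-162)·L_0 + 0·L_1 + 8·L_2 + 230·L_3
  (-162)·L_0(w) = (27/20)w^3 - (27/5)w^2 - (27/20)w + 27/5
  0·L_1(w) = 0
  8·L_2(w) = -(4/15)w^3 - (4/15)w^2 + (64/15)w + 64/15
  230·L_3(w) = (23/12)w^3 + (23/3)w^2 - (23/12)w - 23/3
Adding term by term: 3w^3 + 2w^2 + w + 2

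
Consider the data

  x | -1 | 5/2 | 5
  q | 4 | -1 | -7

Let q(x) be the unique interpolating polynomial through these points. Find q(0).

Evaluate each Lagrange basis at x = 0:
L_0(0) = (-5/2)·(-5)/[(-7/2)·(-6)] = 25/42
L_1(0) = (1)·(-5)/[(7/2)·(-5/2)] = 4/7
L_2(0) = (1)·(-5/2)/[(6)·(5/2)] = -1/6
Sum: 4·(25/42) + (-1)·(4/7) + (-7)·(-1/6) = 125/42

125/42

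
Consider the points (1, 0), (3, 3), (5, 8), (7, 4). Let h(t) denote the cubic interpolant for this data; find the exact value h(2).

9/16

Evaluate each Lagrange basis at t = 2:
L_0(2) = (-1)·(-3)·(-5)/[(-2)·(-4)·(-6)] = 5/16
L_1(2) = (1)·(-3)·(-5)/[(2)·(-2)·(-4)] = 15/16
L_2(2) = (1)·(-1)·(-5)/[(4)·(2)·(-2)] = -5/16
L_3(2) = (1)·(-1)·(-3)/[(6)·(4)·(2)] = 1/16
Sum: 0 + 3·(15/16) + 8·(-5/16) + 4·(1/16) = 9/16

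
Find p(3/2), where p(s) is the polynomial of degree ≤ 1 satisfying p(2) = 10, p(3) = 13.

17/2

Evaluate each Lagrange basis at s = 3/2:
L_0(3/2) = (-3/2)/[(-1)] = 3/2
L_1(3/2) = (-1/2)/[(1)] = -1/2
Sum: 10·(3/2) + 13·(-1/2) = 17/2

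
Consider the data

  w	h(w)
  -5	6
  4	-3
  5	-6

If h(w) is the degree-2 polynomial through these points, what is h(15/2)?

-61/4

L_0(15/2) = (7/2)·(5/2)/[(-9)·(-10)] = 7/72
L_1(15/2) = (25/2)·(5/2)/[(9)·(-1)] = -125/36
L_2(15/2) = (25/2)·(7/2)/[(10)·(1)] = 35/8
Sum: 6·(7/72) + (-3)·(-125/36) + (-6)·(35/8) = -61/4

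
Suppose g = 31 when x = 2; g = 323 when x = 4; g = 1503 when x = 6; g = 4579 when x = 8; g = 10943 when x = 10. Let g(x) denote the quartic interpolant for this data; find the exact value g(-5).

Using Newton's divided-difference form:
g[2,4] = (323 - 31) / (4 - 2) = 146
g[4,6] = (1503 - 323) / (6 - 4) = 590
g[6,8] = (4579 - 1503) / (8 - 6) = 1538
g[8,10] = (10943 - 4579) / (10 - 8) = 3182
g[2,4,6] = (590 - 146) / (6 - 2) = 111
g[4,6,8] = (1538 - 590) / (8 - 4) = 237
g[6,8,10] = (3182 - 1538) / (10 - 6) = 411
g[2,4,6,8] = (237 - 111) / (8 - 2) = 21
g[4,6,8,10] = (411 - 237) / (10 - 4) = 29
g[2,4,6,8,10] = (29 - 21) / (10 - 2) = 1
g(-5) = 31 + 146·(-7) + 111·(-7)·(-9) + 21·(-7)·(-9)·(-11) + 1·(-7)·(-9)·(-11)·(-13) = 458

458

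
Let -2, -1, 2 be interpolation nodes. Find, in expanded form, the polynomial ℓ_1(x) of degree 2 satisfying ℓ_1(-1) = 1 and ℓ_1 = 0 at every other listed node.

ℓ_1(x) = (x + 2)(x - 2) / [(1)·(-3)]
       = (x^2 - 4) / (-3)

ℓ_1(x) = -(1/3)x^2 + 4/3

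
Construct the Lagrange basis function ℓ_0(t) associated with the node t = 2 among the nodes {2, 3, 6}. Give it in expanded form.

ℓ_0(t) = (1/4)t^2 - (9/4)t + 9/2

ℓ_0(t) = (t - 3)(t - 6) / [(-1)·(-4)]
       = (t^2 - 9t + 18) / (4)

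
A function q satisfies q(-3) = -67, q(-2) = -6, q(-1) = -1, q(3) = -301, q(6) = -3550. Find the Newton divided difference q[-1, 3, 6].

-144

q[-1,3] = (-301 - (-1)) / (3 - (-1)) = -75
q[3,6] = (-3550 - (-301)) / (6 - 3) = -1083
q[-1,3,6] = (-1083 - (-75)) / (6 - (-1)) = -144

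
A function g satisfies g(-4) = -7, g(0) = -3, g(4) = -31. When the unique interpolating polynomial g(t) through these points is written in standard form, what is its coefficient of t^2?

The leading coefficient equals the top divided difference g[-4,0,4].
g[-4,0] = (-3 - (-7)) / (0 - (-4)) = 1
g[0,4] = (-31 - (-3)) / (4 - 0) = -7
g[-4,0,4] = (-7 - 1) / (4 - (-4)) = -1

-1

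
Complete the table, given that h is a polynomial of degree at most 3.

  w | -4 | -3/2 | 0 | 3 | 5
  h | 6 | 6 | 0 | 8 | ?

1075/21

The 4 known values determine h uniquely (degree ≤ 3).
L_0(5) = (13/2)·(5)·(2)/[(-5/2)·(-4)·(-7)] = -13/14
L_1(5) = (9)·(5)·(2)/[(5/2)·(-3/2)·(-9/2)] = 16/3
L_2(5) = (9)·(13/2)·(2)/[(4)·(3/2)·(-3)] = -13/2
L_3(5) = (9)·(13/2)·(5)/[(7)·(9/2)·(3)] = 65/21
Sum: 6·(-13/14) + 6·(16/3) + 0 + 8·(65/21) = 1075/21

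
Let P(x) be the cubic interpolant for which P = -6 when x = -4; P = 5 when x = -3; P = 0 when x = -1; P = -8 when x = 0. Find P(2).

-15

L_0(2) = (5)·(3)·(2)/[(-1)·(-3)·(-4)] = -5/2
L_1(2) = (6)·(3)·(2)/[(1)·(-2)·(-3)] = 6
L_2(2) = (6)·(5)·(2)/[(3)·(2)·(-1)] = -10
L_3(2) = (6)·(5)·(3)/[(4)·(3)·(1)] = 15/2
Sum: (-6)·(-5/2) + 5·(6) + 0 + (-8)·(15/2) = -15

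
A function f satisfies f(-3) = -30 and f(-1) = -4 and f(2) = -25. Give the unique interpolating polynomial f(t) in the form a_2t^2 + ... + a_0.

f(t) = -4t^2 - 3t - 3

L_0(t) = (t + 1)(t - 2) / [10] = (1/10)t^2 - (1/10)t - 1/5
L_1(t) = (t + 3)(t - 2) / [-6] = -(1/6)t^2 - (1/6)t + 1
L_2(t) = (t + 3)(t + 1) / [15] = (1/15)t^2 + (4/15)t + 1/5
f(t) = (-30)·L_0 + (-4)·L_1 + (-25)·L_2
  (-30)·L_0(t) = -3t^2 + 3t + 6
  (-4)·L_1(t) = (2/3)t^2 + (2/3)t - 4
  (-25)·L_2(t) = -(5/3)t^2 - (20/3)t - 5
Adding term by term: -4t^2 - 3t - 3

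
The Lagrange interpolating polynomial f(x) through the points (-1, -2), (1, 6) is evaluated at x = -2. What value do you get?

L_0(-2) = (-3)/[(-2)] = 3/2
L_1(-2) = (-1)/[(2)] = -1/2
Sum: (-2)·(3/2) + 6·(-1/2) = -6

-6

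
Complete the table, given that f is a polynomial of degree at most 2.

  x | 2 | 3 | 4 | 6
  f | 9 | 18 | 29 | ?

The 3 known values determine f uniquely (degree ≤ 2).
Evaluate each Lagrange basis at x = 6:
L_0(6) = (3)·(2)/[(-1)·(-2)] = 3
L_1(6) = (4)·(2)/[(1)·(-1)] = -8
L_2(6) = (4)·(3)/[(2)·(1)] = 6
Sum: 9·(3) + 18·(-8) + 29·(6) = 57

57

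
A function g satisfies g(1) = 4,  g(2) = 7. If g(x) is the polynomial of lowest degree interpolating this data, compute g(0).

Evaluate each Lagrange basis at x = 0:
L_0(0) = (-2)/[(-1)] = 2
L_1(0) = (-1)/[(1)] = -1
Sum: 4·(2) + 7·(-1) = 1

1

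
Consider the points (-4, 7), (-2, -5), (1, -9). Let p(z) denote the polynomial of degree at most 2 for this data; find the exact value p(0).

Using Newton's divided-difference form:
p[-4,-2] = (-5 - 7) / (-2 - (-4)) = -6
p[-2,1] = (-9 - (-5)) / (1 - (-2)) = -4/3
p[-4,-2,1] = (-4/3 - (-6)) / (1 - (-4)) = 14/15
p(0) = 7 + (-6)·(4) + (14/15)·(4)·(2) = -143/15

-143/15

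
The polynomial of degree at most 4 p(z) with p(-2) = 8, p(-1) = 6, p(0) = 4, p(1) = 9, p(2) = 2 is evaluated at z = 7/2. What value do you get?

-8739/64

L_0(7/2) = (9/2)·(7/2)·(5/2)·(3/2)/[(-1)·(-2)·(-3)·(-4)] = 315/128
L_1(7/2) = (11/2)·(7/2)·(5/2)·(3/2)/[(1)·(-1)·(-2)·(-3)] = -385/32
L_2(7/2) = (11/2)·(9/2)·(5/2)·(3/2)/[(2)·(1)·(-1)·(-2)] = 1485/64
L_3(7/2) = (11/2)·(9/2)·(7/2)·(3/2)/[(3)·(2)·(1)·(-1)] = -693/32
L_4(7/2) = (11/2)·(9/2)·(7/2)·(5/2)/[(4)·(3)·(2)·(1)] = 1155/128
Sum: 8·(315/128) + 6·(-385/32) + 4·(1485/64) + 9·(-693/32) + 2·(1155/128) = -8739/64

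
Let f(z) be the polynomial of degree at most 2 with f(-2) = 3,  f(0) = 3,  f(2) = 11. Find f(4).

27

L_0(4) = (4)·(2)/[(-2)·(-4)] = 1
L_1(4) = (6)·(2)/[(2)·(-2)] = -3
L_2(4) = (6)·(4)/[(4)·(2)] = 3
Sum: 3·(1) + 3·(-3) + 11·(3) = 27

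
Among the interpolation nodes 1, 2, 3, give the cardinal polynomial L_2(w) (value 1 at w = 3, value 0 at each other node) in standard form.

L_2(w) = (1/2)w^2 - (3/2)w + 1

L_2(w) = (w - 1)(w - 2) / [(2)·(1)]
       = (w^2 - 3w + 2) / (2)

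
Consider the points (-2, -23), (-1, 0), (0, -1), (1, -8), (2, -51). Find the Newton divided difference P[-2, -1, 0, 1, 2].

-2

P[-2,-1] = (0 - (-23)) / (-1 - (-2)) = 23
P[-1,0] = (-1 - 0) / (0 - (-1)) = -1
P[0,1] = (-8 - (-1)) / (1 - 0) = -7
P[1,2] = (-51 - (-8)) / (2 - 1) = -43
P[-2,-1,0] = (-1 - 23) / (0 - (-2)) = -12
P[-1,0,1] = (-7 - (-1)) / (1 - (-1)) = -3
P[0,1,2] = (-43 - (-7)) / (2 - 0) = -18
P[-2,-1,0,1] = (-3 - (-12)) / (1 - (-2)) = 3
P[-1,0,1,2] = (-18 - (-3)) / (2 - (-1)) = -5
P[-2,-1,0,1,2] = (-5 - 3) / (2 - (-2)) = -2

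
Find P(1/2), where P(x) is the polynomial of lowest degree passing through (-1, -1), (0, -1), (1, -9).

Using Newton's divided-difference form:
P[-1,0] = (-1 - (-1)) / (0 - (-1)) = 0
P[0,1] = (-9 - (-1)) / (1 - 0) = -8
P[-1,0,1] = (-8 - 0) / (1 - (-1)) = -4
P(1/2) = -1 + 0·(3/2) + (-4)·(3/2)·(1/2) = -4

-4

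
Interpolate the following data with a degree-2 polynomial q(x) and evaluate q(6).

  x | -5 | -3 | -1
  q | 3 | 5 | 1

-241/4

L_0(6) = (9)·(7)/[(-2)·(-4)] = 63/8
L_1(6) = (11)·(7)/[(2)·(-2)] = -77/4
L_2(6) = (11)·(9)/[(4)·(2)] = 99/8
Sum: 3·(63/8) + 5·(-77/4) + 1·(99/8) = -241/4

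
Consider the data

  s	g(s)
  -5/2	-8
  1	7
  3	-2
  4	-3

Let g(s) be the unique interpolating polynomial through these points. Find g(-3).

-2637/143

Using Newton's divided-difference form:
g[-5/2,1] = (7 - (-8)) / (1 - (-5/2)) = 30/7
g[1,3] = (-2 - 7) / (3 - 1) = -9/2
g[3,4] = (-3 - (-2)) / (4 - 3) = -1
g[-5/2,1,3] = (-9/2 - 30/7) / (3 - (-5/2)) = -123/77
g[1,3,4] = (-1 - (-9/2)) / (4 - 1) = 7/6
g[-5/2,1,3,4] = (7/6 - (-123/77)) / (4 - (-5/2)) = 1277/3003
g(-3) = -8 + (30/7)·(-1/2) + (-123/77)·(-1/2)·(-4) + (1277/3003)·(-1/2)·(-4)·(-6) = -2637/143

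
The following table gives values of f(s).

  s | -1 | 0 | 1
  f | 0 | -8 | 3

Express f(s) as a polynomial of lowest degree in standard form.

Newton's divided differences:
f[-1,0] = (-8 - 0) / (0 - (-1)) = -8
f[0,1] = (3 - (-8)) / (1 - 0) = 11
f[-1,0,1] = (11 - (-8)) / (1 - (-1)) = 19/2
f(s) = (-8)·(s + 1) + (19/2)·(s + 1)s
Expanding: f(s) = (19/2)s^2 + (3/2)s - 8

f(s) = (19/2)s^2 + (3/2)s - 8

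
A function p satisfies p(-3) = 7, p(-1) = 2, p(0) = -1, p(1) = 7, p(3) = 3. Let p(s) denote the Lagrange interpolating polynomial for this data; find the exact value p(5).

Evaluate each Lagrange basis at s = 5:
L_0(5) = (6)·(5)·(4)·(2)/[(-2)·(-3)·(-4)·(-6)] = 5/3
L_1(5) = (8)·(5)·(4)·(2)/[(2)·(-1)·(-2)·(-4)] = -20
L_2(5) = (8)·(6)·(4)·(2)/[(3)·(1)·(-1)·(-3)] = 128/3
L_3(5) = (8)·(6)·(5)·(2)/[(4)·(2)·(1)·(-2)] = -30
L_4(5) = (8)·(6)·(5)·(4)/[(6)·(4)·(3)·(2)] = 20/3
Sum: 7·(5/3) + 2·(-20) + (-1)·(128/3) + 7·(-30) + 3·(20/3) = -261

-261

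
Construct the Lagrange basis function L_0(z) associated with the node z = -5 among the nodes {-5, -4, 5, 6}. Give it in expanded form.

L_0(z) = -(1/110)z^3 + (7/110)z^2 + (7/55)z - 12/11

L_0(z) = (z + 4)(z - 5)(z - 6) / [(-1)·(-10)·(-11)]
       = (z^3 - 7z^2 - 14z + 120) / (-110)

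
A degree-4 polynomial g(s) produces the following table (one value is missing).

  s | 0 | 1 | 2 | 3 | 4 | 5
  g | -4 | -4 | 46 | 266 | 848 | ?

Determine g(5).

The 5 known values determine g uniquely (degree ≤ 4).
L_0(5) = (4)·(3)·(2)·(1)/[(-1)·(-2)·(-3)·(-4)] = 1
L_1(5) = (5)·(3)·(2)·(1)/[(1)·(-1)·(-2)·(-3)] = -5
L_2(5) = (5)·(4)·(2)·(1)/[(2)·(1)·(-1)·(-2)] = 10
L_3(5) = (5)·(4)·(3)·(1)/[(3)·(2)·(1)·(-1)] = -10
L_4(5) = (5)·(4)·(3)·(2)/[(4)·(3)·(2)·(1)] = 5
Sum: (-4)·(1) + (-4)·(-5) + 46·(10) + 266·(-10) + 848·(5) = 2056

2056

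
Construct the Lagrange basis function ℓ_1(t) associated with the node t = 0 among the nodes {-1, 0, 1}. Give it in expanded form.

ℓ_1(t) = -t^2 + 1

ℓ_1(t) = (t + 1)(t - 1) / [(1)·(-1)]
       = (t^2 - 1) / (-1)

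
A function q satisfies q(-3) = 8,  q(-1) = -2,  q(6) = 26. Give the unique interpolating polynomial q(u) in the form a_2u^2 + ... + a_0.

q(u) = u^2 - u - 4

Newton's divided differences:
q[-3,-1] = (-2 - 8) / (-1 - (-3)) = -5
q[-1,6] = (26 - (-2)) / (6 - (-1)) = 4
q[-3,-1,6] = (4 - (-5)) / (6 - (-3)) = 1
q(u) = 8 + (-5)·(u + 3) + 1·(u + 3)(u + 1)
Expanding: q(u) = u^2 - u - 4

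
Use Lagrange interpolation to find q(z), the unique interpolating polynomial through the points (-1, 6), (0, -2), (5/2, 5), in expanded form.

q(z) = (108/35)z^2 - (172/35)z - 2

Build the Lagrange basis polynomials:
L_0(z) = z(z - 5/2) / [7/2] = (2/7)z^2 - (5/7)z
L_1(z) = (z + 1)(z - 5/2) / [-5/2] = -(2/5)z^2 + (3/5)z + 1
L_2(z) = (z + 1)z / [35/4] = (4/35)z^2 + (4/35)z
q(z) = 6·L_0 + (-2)·L_1 + 5·L_2
  6·L_0(z) = (12/7)z^2 - (30/7)z
  (-2)·L_1(z) = (4/5)z^2 - (6/5)z - 2
  5·L_2(z) = (4/7)z^2 + (4/7)z
Adding term by term: (108/35)z^2 - (172/35)z - 2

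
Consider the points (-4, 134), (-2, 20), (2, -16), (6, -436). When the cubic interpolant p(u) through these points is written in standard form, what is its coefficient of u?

-1

Build the Lagrange basis polynomials:
L_0(u) = (u + 2)(u - 2)(u - 6) / [-120] = -(1/120)u^3 + (1/20)u^2 + (1/30)u - 1/5
L_1(u) = (u + 4)(u - 2)(u - 6) / [64] = (1/64)u^3 - (1/16)u^2 - (5/16)u + 3/4
L_2(u) = (u + 4)(u + 2)(u - 6) / [-96] = -(1/96)u^3 + (7/24)u + 1/2
L_3(u) = (u + 4)(u + 2)(u - 2) / [320] = (1/320)u^3 + (1/80)u^2 - (1/80)u - 1/20
p(u) = 134·L_0 + 20·L_1 + (-16)·L_2 + (-436)·L_3
Only the coefficient of u is needed; take it from each L_i and combine:
134·(1/30) + 20·(-5/16) + (-16)·(7/24) + (-436)·(-1/80) = -1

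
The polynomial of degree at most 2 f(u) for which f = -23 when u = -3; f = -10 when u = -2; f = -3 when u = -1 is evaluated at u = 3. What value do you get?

L_0(3) = (5)·(4)/[(-1)·(-2)] = 10
L_1(3) = (6)·(4)/[(1)·(-1)] = -24
L_2(3) = (6)·(5)/[(2)·(1)] = 15
Sum: (-23)·(10) + (-10)·(-24) + (-3)·(15) = -35

-35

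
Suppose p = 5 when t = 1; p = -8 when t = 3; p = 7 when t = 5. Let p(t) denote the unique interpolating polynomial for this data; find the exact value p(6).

25

Evaluate each Lagrange basis at t = 6:
L_0(6) = (3)·(1)/[(-2)·(-4)] = 3/8
L_1(6) = (5)·(1)/[(2)·(-2)] = -5/4
L_2(6) = (5)·(3)/[(4)·(2)] = 15/8
Sum: 5·(3/8) + (-8)·(-5/4) + 7·(15/8) = 25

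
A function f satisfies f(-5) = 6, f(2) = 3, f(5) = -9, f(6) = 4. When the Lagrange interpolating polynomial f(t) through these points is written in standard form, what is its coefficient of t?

-3687/308

Build the Lagrange basis polynomials:
L_0(t) = (t - 2)(t - 5)(t - 6) / [-770] = -(1/770)t^3 + (13/770)t^2 - (26/385)t + 6/77
L_1(t) = (t + 5)(t - 5)(t - 6) / [84] = (1/84)t^3 - (1/14)t^2 - (25/84)t + 25/14
L_2(t) = (t + 5)(t - 2)(t - 6) / [-30] = -(1/30)t^3 + (1/10)t^2 + (14/15)t - 2
L_3(t) = (t + 5)(t - 2)(t - 5) / [44] = (1/44)t^3 - (1/22)t^2 - (25/44)t + 25/22
f(t) = 6·L_0 + 3·L_1 + (-9)·L_2 + 4·L_3
Only the coefficient of t is needed; take it from each L_i and combine:
6·(-26/385) + 3·(-25/84) + (-9)·(14/15) + 4·(-25/44) = -3687/308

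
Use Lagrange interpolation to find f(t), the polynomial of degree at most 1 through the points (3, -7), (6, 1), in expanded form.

f(t) = (8/3)t - 15

Build the Lagrange basis polynomials:
L_0(t) = (t - 6) / [-3] = -(1/3)t + 2
L_1(t) = (t - 3) / [3] = (1/3)t - 1
f(t) = (-7)·L_0 + 1·L_1
  (-7)·L_0(t) = (7/3)t - 14
  1·L_1(t) = (1/3)t - 1
Adding term by term: (8/3)t - 15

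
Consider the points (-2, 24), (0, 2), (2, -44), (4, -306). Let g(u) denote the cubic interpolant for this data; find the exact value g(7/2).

-839/4

Using Newton's divided-difference form:
g[-2,0] = (2 - 24) / (0 - (-2)) = -11
g[0,2] = (-44 - 2) / (2 - 0) = -23
g[2,4] = (-306 - (-44)) / (4 - 2) = -131
g[-2,0,2] = (-23 - (-11)) / (2 - (-2)) = -3
g[0,2,4] = (-131 - (-23)) / (4 - 0) = -27
g[-2,0,2,4] = (-27 - (-3)) / (4 - (-2)) = -4
g(7/2) = 24 + (-11)·(11/2) + (-3)·(11/2)·(7/2) + (-4)·(11/2)·(7/2)·(3/2) = -839/4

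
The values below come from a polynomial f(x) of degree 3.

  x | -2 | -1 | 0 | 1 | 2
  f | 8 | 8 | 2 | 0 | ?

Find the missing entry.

The 4 known values determine f uniquely (degree ≤ 3).
Evaluate each Lagrange basis at x = 2:
L_0(2) = (3)·(2)·(1)/[(-1)·(-2)·(-3)] = -1
L_1(2) = (4)·(2)·(1)/[(1)·(-1)·(-2)] = 4
L_2(2) = (4)·(3)·(1)/[(2)·(1)·(-1)] = -6
L_3(2) = (4)·(3)·(2)/[(3)·(2)·(1)] = 4
Sum: 8·(-1) + 8·(4) + 2·(-6) + 0 = 12

12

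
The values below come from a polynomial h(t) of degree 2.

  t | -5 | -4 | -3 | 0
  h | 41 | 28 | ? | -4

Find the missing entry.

17

The 3 known values determine h uniquely (degree ≤ 2).
Evaluate each Lagrange basis at t = -3:
L_0(-3) = (1)·(-3)/[(-1)·(-5)] = -3/5
L_1(-3) = (2)·(-3)/[(1)·(-4)] = 3/2
L_2(-3) = (2)·(1)/[(5)·(4)] = 1/10
Sum: 41·(-3/5) + 28·(3/2) + (-4)·(1/10) = 17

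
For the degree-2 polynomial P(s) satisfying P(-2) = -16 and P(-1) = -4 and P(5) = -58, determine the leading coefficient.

-3

Build the Lagrange basis polynomials:
L_0(s) = (s + 1)(s - 5) / [7] = (1/7)s^2 - (4/7)s - 5/7
L_1(s) = (s + 2)(s - 5) / [-6] = -(1/6)s^2 + (1/2)s + 5/3
L_2(s) = (s + 2)(s + 1) / [42] = (1/42)s^2 + (1/14)s + 1/21
P(s) = (-16)·L_0 + (-4)·L_1 + (-58)·L_2
Only the coefficient of s^2 is needed; take it from each L_i and combine:
(-16)·(1/7) + (-4)·(-1/6) + (-58)·(1/42) = -3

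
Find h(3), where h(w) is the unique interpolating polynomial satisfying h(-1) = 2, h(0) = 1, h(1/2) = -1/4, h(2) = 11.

L_0(3) = (3)·(5/2)·(1)/[(-1)·(-3/2)·(-3)] = -5/3
L_1(3) = (4)·(5/2)·(1)/[(1)·(-1/2)·(-2)] = 10
L_2(3) = (4)·(3)·(1)/[(3/2)·(1/2)·(-3/2)] = -32/3
L_3(3) = (4)·(3)·(5/2)/[(3)·(2)·(3/2)] = 10/3
Sum: 2·(-5/3) + 1·(10) + (-1/4)·(-32/3) + 11·(10/3) = 46

46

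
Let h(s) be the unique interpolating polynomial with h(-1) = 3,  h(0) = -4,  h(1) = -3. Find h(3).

23

L_0(3) = (3)·(2)/[(-1)·(-2)] = 3
L_1(3) = (4)·(2)/[(1)·(-1)] = -8
L_2(3) = (4)·(3)/[(2)·(1)] = 6
Sum: 3·(3) + (-4)·(-8) + (-3)·(6) = 23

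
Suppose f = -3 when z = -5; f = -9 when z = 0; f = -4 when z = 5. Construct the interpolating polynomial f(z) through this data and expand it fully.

f(z) = (11/50)z^2 - (1/10)z - 9

Build the Lagrange basis polynomials:
L_0(z) = z(z - 5) / [50] = (1/50)z^2 - (1/10)z
L_1(z) = (z + 5)(z - 5) / [-25] = -(1/25)z^2 + 1
L_2(z) = (z + 5)z / [50] = (1/50)z^2 + (1/10)z
f(z) = (-3)·L_0 + (-9)·L_1 + (-4)·L_2
  (-3)·L_0(z) = -(3/50)z^2 + (3/10)z
  (-9)·L_1(z) = (9/25)z^2 - 9
  (-4)·L_2(z) = -(2/25)z^2 - (2/5)z
Adding term by term: (11/50)z^2 - (1/10)z - 9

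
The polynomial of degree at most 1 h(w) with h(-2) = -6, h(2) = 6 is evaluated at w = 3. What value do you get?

L_0(3) = (1)/[(-4)] = -1/4
L_1(3) = (5)/[(4)] = 5/4
Sum: (-6)·(-1/4) + 6·(5/4) = 9

9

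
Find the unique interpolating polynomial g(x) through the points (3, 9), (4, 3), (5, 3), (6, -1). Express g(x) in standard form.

Newton's divided differences:
g[3,4] = (3 - 9) / (4 - 3) = -6
g[4,5] = (3 - 3) / (5 - 4) = 0
g[5,6] = (-1 - 3) / (6 - 5) = -4
g[3,4,5] = (0 - (-6)) / (5 - 3) = 3
g[4,5,6] = (-4 - 0) / (6 - 4) = -2
g[3,4,5,6] = (-2 - 3) / (6 - 3) = -5/3
g(x) = 9 + (-6)·(x - 3) + 3·(x - 3)(x - 4) + (-5/3)·(x - 3)(x - 4)(x - 5)
Expanding: g(x) = -(5/3)x^3 + 23x^2 - (316/3)x + 163

g(x) = -(5/3)x^3 + 23x^2 - (316/3)x + 163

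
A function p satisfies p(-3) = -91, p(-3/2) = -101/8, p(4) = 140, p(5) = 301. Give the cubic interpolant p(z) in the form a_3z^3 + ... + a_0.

p(z) = 3z^3 - 2z^2 - 4z - 4

Newton's divided differences:
p[-3,-3/2] = (-101/8 - (-91)) / (-3/2 - (-3)) = 209/4
p[-3/2,4] = (140 - (-101/8)) / (4 - (-3/2)) = 111/4
p[4,5] = (301 - 140) / (5 - 4) = 161
p[-3,-3/2,4] = (111/4 - 209/4) / (4 - (-3)) = -7/2
p[-3/2,4,5] = (161 - 111/4) / (5 - (-3/2)) = 41/2
p[-3,-3/2,4,5] = (41/2 - (-7/2)) / (5 - (-3)) = 3
p(z) = -91 + (209/4)·(z + 3) + (-7/2)·(z + 3)(z + 3/2) + 3·(z + 3)(z + 3/2)(z - 4)
Expanding: p(z) = 3z^3 - 2z^2 - 4z - 4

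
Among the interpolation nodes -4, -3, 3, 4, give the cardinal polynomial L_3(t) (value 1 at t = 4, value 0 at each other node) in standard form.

L_3(t) = (t + 4)(t + 3)(t - 3) / [(8)·(7)·(1)]
       = (t^3 + 4t^2 - 9t - 36) / (56)

L_3(t) = (1/56)t^3 + (1/14)t^2 - (9/56)t - 9/14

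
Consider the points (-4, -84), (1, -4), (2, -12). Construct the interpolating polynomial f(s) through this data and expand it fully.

Newton's divided differences:
f[-4,1] = (-4 - (-84)) / (1 - (-4)) = 16
f[1,2] = (-12 - (-4)) / (2 - 1) = -8
f[-4,1,2] = (-8 - 16) / (2 - (-4)) = -4
f(s) = -84 + 16·(s + 4) + (-4)·(s + 4)(s - 1)
Expanding: f(s) = -4s^2 + 4s - 4

f(s) = -4s^2 + 4s - 4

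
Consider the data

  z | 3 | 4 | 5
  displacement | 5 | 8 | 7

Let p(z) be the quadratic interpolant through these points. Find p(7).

L_0(7) = (3)·(2)/[(-1)·(-2)] = 3
L_1(7) = (4)·(2)/[(1)·(-1)] = -8
L_2(7) = (4)·(3)/[(2)·(1)] = 6
Sum: 5·(3) + 8·(-8) + 7·(6) = -7

-7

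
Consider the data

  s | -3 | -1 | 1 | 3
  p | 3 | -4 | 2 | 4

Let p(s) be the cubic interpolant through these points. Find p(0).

L_0(0) = (1)·(-1)·(-3)/[(-2)·(-4)·(-6)] = -1/16
L_1(0) = (3)·(-1)·(-3)/[(2)·(-2)·(-4)] = 9/16
L_2(0) = (3)·(1)·(-3)/[(4)·(2)·(-2)] = 9/16
L_3(0) = (3)·(1)·(-1)/[(6)·(4)·(2)] = -1/16
Sum: 3·(-1/16) + (-4)·(9/16) + 2·(9/16) + 4·(-1/16) = -25/16

-25/16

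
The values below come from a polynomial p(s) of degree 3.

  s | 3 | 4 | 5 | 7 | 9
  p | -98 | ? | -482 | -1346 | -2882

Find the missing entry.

-242

The 4 known values determine p uniquely (degree ≤ 3).
Evaluate each Lagrange basis at s = 4:
L_0(4) = (-1)·(-3)·(-5)/[(-2)·(-4)·(-6)] = 5/16
L_1(4) = (1)·(-3)·(-5)/[(2)·(-2)·(-4)] = 15/16
L_2(4) = (1)·(-1)·(-5)/[(4)·(2)·(-2)] = -5/16
L_3(4) = (1)·(-1)·(-3)/[(6)·(4)·(2)] = 1/16
Sum: (-98)·(5/16) + (-482)·(15/16) + (-1346)·(-5/16) + (-2882)·(1/16) = -242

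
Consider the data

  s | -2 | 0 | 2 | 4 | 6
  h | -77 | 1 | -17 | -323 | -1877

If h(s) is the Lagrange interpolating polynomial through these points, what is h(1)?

L_0(1) = (1)·(-1)·(-3)·(-5)/[(-2)·(-4)·(-6)·(-8)] = -5/128
L_1(1) = (3)·(-1)·(-3)·(-5)/[(2)·(-2)·(-4)·(-6)] = 15/32
L_2(1) = (3)·(1)·(-3)·(-5)/[(4)·(2)·(-2)·(-4)] = 45/64
L_3(1) = (3)·(1)·(-1)·(-5)/[(6)·(4)·(2)·(-2)] = -5/32
L_4(1) = (3)·(1)·(-1)·(-3)/[(8)·(6)·(4)·(2)] = 3/128
Sum: (-77)·(-5/128) + 1·(15/32) + (-17)·(45/64) + (-323)·(-5/32) + (-1877)·(3/128) = -2

-2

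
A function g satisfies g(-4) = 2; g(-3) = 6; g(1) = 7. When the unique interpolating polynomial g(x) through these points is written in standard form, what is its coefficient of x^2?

-3/4

The leading coefficient equals the top divided difference g[-4,-3,1].
g[-4,-3] = (6 - 2) / (-3 - (-4)) = 4
g[-3,1] = (7 - 6) / (1 - (-3)) = 1/4
g[-4,-3,1] = (1/4 - 4) / (1 - (-4)) = -3/4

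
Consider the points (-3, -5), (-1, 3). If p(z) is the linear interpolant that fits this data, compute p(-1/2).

5

L_0(-1/2) = (1/2)/[(-2)] = -1/4
L_1(-1/2) = (5/2)/[(2)] = 5/4
Sum: (-5)·(-1/4) + 3·(5/4) = 5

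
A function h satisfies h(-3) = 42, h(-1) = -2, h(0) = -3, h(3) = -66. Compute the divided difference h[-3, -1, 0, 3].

-2

h[-3,-1] = (-2 - 42) / (-1 - (-3)) = -22
h[-1,0] = (-3 - (-2)) / (0 - (-1)) = -1
h[0,3] = (-66 - (-3)) / (3 - 0) = -21
h[-3,-1,0] = (-1 - (-22)) / (0 - (-3)) = 7
h[-1,0,3] = (-21 - (-1)) / (3 - (-1)) = -5
h[-3,-1,0,3] = (-5 - 7) / (3 - (-3)) = -2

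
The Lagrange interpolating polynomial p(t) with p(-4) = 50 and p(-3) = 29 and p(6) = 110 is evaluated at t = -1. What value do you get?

5

L_0(-1) = (2)·(-7)/[(-1)·(-10)] = -7/5
L_1(-1) = (3)·(-7)/[(1)·(-9)] = 7/3
L_2(-1) = (3)·(2)/[(10)·(9)] = 1/15
Sum: 50·(-7/5) + 29·(7/3) + 110·(1/15) = 5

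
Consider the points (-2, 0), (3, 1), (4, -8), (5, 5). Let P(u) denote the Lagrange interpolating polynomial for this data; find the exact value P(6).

L_0(6) = (3)·(2)·(1)/[(-5)·(-6)·(-7)] = -1/35
L_1(6) = (8)·(2)·(1)/[(5)·(-1)·(-2)] = 8/5
L_2(6) = (8)·(3)·(1)/[(6)·(1)·(-1)] = -4
L_3(6) = (8)·(3)·(2)/[(7)·(2)·(1)] = 24/7
Sum: 0 + 1·(8/5) + (-8)·(-4) + 5·(24/7) = 1776/35

1776/35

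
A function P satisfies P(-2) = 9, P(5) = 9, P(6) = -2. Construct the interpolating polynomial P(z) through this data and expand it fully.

P(z) = -(11/8)z^2 + (33/8)z + 91/4

Build the Lagrange basis polynomials:
L_0(z) = (z - 5)(z - 6) / [56] = (1/56)z^2 - (11/56)z + 15/28
L_1(z) = (z + 2)(z - 6) / [-7] = -(1/7)z^2 + (4/7)z + 12/7
L_2(z) = (z + 2)(z - 5) / [8] = (1/8)z^2 - (3/8)z - 5/4
P(z) = 9·L_0 + 9·L_1 + (-2)·L_2
  9·L_0(z) = (9/56)z^2 - (99/56)z + 135/28
  9·L_1(z) = -(9/7)z^2 + (36/7)z + 108/7
  (-2)·L_2(z) = -(1/4)z^2 + (3/4)z + 5/2
Adding term by term: -(11/8)z^2 + (33/8)z + 91/4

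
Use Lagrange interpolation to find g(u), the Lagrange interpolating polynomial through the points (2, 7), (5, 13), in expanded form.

g(u) = 2u + 3

Build the Lagrange basis polynomials:
L_0(u) = (u - 5) / [-3] = -(1/3)u + 5/3
L_1(u) = (u - 2) / [3] = (1/3)u - 2/3
g(u) = 7·L_0 + 13·L_1
  7·L_0(u) = -(7/3)u + 35/3
  13·L_1(u) = (13/3)u - 26/3
Adding term by term: 2u + 3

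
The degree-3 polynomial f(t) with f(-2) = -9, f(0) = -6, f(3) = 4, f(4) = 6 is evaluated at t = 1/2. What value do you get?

L_0(1/2) = (1/2)·(-5/2)·(-7/2)/[(-2)·(-5)·(-6)] = -7/96
L_1(1/2) = (5/2)·(-5/2)·(-7/2)/[(2)·(-3)·(-4)] = 175/192
L_2(1/2) = (5/2)·(1/2)·(-7/2)/[(5)·(3)·(-1)] = 7/24
L_3(1/2) = (5/2)·(1/2)·(-5/2)/[(6)·(4)·(1)] = -25/192
Sum: (-9)·(-7/96) + (-6)·(175/192) + 4·(7/24) + 6·(-25/192) = -425/96

-425/96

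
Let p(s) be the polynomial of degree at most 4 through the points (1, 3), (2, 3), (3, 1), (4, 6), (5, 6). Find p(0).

L_0(0) = (-2)·(-3)·(-4)·(-5)/[(-1)·(-2)·(-3)·(-4)] = 5
L_1(0) = (-1)·(-3)·(-4)·(-5)/[(1)·(-1)·(-2)·(-3)] = -10
L_2(0) = (-1)·(-2)·(-4)·(-5)/[(2)·(1)·(-1)·(-2)] = 10
L_3(0) = (-1)·(-2)·(-3)·(-5)/[(3)·(2)·(1)·(-1)] = -5
L_4(0) = (-1)·(-2)·(-3)·(-4)/[(4)·(3)·(2)·(1)] = 1
Sum: 3·(5) + 3·(-10) + 1·(10) + 6·(-5) + 6·(1) = -29

-29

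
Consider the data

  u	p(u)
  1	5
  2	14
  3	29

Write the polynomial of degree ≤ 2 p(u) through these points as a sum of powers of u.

p(u) = 3u^2 + 2

Newton's divided differences:
p[1,2] = (14 - 5) / (2 - 1) = 9
p[2,3] = (29 - 14) / (3 - 2) = 15
p[1,2,3] = (15 - 9) / (3 - 1) = 3
p(u) = 5 + 9·(u - 1) + 3·(u - 1)(u - 2)
Expanding: p(u) = 3u^2 + 2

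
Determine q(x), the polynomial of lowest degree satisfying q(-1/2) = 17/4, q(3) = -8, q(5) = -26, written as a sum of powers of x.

q(x) = -x^2 - x + 4

Newton's divided differences:
q[-1/2,3] = (-8 - 17/4) / (3 - (-1/2)) = -7/2
q[3,5] = (-26 - (-8)) / (5 - 3) = -9
q[-1/2,3,5] = (-9 - (-7/2)) / (5 - (-1/2)) = -1
q(x) = 17/4 + (-7/2)·(x + 1/2) + (-1)·(x + 1/2)(x - 3)
Expanding: q(x) = -x^2 - x + 4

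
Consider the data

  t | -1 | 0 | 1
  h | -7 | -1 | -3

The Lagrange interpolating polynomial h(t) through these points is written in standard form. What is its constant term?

Build the Lagrange basis polynomials:
L_0(t) = t(t - 1) / [2] = (1/2)t^2 - (1/2)t
L_1(t) = (t + 1)(t - 1) / [-1] = -t^2 + 1
L_2(t) = (t + 1)t / [2] = (1/2)t^2 + (1/2)t
h(t) = (-7)·L_0 + (-1)·L_1 + (-3)·L_2
Only the constant term is needed; take it from each L_i and combine:
(-7)·(0) + (-1)·(1) + (-3)·(0) = -1

-1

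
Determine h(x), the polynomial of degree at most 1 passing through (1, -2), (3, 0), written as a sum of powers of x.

Build the Lagrange basis polynomials:
L_0(x) = (x - 3) / [-2] = -(1/2)x + 3/2
L_1(x) = (x - 1) / [2] = (1/2)x - 1/2
h(x) = (-2)·L_0 + 0·L_1
  (-2)·L_0(x) = x - 3
  0·L_1(x) = 0
Adding term by term: x - 3

h(x) = x - 3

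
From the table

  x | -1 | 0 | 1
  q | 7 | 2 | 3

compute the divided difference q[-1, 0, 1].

q[-1,0] = (2 - 7) / (0 - (-1)) = -5
q[0,1] = (3 - 2) / (1 - 0) = 1
q[-1,0,1] = (1 - (-5)) / (1 - (-1)) = 3

3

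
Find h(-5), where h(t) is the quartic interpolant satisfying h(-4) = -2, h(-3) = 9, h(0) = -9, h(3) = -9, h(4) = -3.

Evaluate each Lagrange basis at t = -5:
L_0(-5) = (-2)·(-5)·(-8)·(-9)/[(-1)·(-4)·(-7)·(-8)] = 45/14
L_1(-5) = (-1)·(-5)·(-8)·(-9)/[(1)·(-3)·(-6)·(-7)] = -20/7
L_2(-5) = (-1)·(-2)·(-8)·(-9)/[(4)·(3)·(-3)·(-4)] = 1
L_3(-5) = (-1)·(-2)·(-5)·(-9)/[(7)·(6)·(3)·(-1)] = -5/7
L_4(-5) = (-1)·(-2)·(-5)·(-8)/[(8)·(7)·(4)·(1)] = 5/14
Sum: (-2)·(45/14) + 9·(-20/7) + (-9)·(1) + (-9)·(-5/7) + (-3)·(5/14) = -501/14

-501/14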